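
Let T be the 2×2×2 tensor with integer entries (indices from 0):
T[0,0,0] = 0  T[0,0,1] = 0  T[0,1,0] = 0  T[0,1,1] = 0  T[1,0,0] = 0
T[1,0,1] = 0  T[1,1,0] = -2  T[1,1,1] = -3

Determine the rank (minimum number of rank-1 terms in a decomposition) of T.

1

Lower bound: T ≠ 0 (e.g. T[1,1,0] = -2), so rank(T) ≥ 1.
Upper bound: if T = a ⊗ b ⊗ c then every fibre of T is a multiple of the corresponding factor, so read the factors off the fibres through the nonzero entry T[1,1,0] = -2.
The mode-1 fibre T[:,1,0] = [0, -2] gives a = (0, 1) (primitive direction); the mode-2 fibre T[1,:,0] = [0, -2] gives b = (0, 1); then c[k] = T[1,1,k] / (a[1]·b[1]) = [-2, -3] / 1 = (-2, -3).
Expanding (0, 1) ⊗ (0, 1) ⊗ (-2, -3) reproduces all 8 entries of T, so T = (0, 1) ⊗ (0, 1) ⊗ (-2, -3) and rank(T) ≤ 1.
These bounds meet, so rank(T) = 1.
Check entry T[0,1,0] = 0: (0)·(1)·(-2) = 0.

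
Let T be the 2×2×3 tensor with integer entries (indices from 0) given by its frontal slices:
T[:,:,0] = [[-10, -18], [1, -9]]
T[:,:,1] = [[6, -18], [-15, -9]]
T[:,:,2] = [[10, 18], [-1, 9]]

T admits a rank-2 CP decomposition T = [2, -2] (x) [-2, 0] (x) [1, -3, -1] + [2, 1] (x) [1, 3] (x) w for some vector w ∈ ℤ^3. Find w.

w = [-3, -3, 3]

Subtract the known terms from T to get the rank-1 residual R = [2, 1] (x) [1, 3] (x) w, so R[i,j,k] = a[i]·b[j]·w[k]. Pick indices with nonzero a[0]·b[0] = (2)·(1) = 2. Only the fibre through (0,0,·) is needed: R[0,0,:] = T[0,0,:] − Σₗ aₗ[0]bₗ[0]cₗ = [-10, 6, 10] − (2)·(-2)·[1, -3, -1] = [-6, -6, 6]. Then w[k] = R[0,0,k] / 2 for each k, giving w = [-6, -6, 6] / 2 = [-3, -3, 3].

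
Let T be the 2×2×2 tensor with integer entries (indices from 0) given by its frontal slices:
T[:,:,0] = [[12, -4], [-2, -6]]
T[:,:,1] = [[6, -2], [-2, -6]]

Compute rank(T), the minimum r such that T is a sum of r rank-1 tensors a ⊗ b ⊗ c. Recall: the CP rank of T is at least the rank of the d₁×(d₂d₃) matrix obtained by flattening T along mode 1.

2

Lower bound: the mode-3 unfolding of T (rows indexed by k, columns by (i,j) = (0,0), (0,1), (1,0), (1,1)) is [[12, -4, -2, -6], [6, -2, -2, -6]].
There the 2×2 minor on rows k ∈ {0, 1}, columns (i,j) ∈ {(0,0), (1,0)} is det [[12, -2], [6, -2]] = -12 ≠ 0, so this unfolding has rank ≥ 2; CP rank is at least every unfolding rank, so rank(T) ≥ 2. (Flattening ranks never certify an upper bound on CP rank; for that we must actually write T with 2 rank-1 terms.)
Upper bound — finding two terms. Write S_k = T[:,:,k] for the frontal slices: S₀ = [[12, -4], [-2, -6]], S₁ = [[6, -2], [-2, -6]].
If T = a₁ ⊗ b₁ ⊗ c₁ + a₂ ⊗ b₂ ⊗ c₂ then each S_k = c₁[k]·a₁b₁ᵀ + c₂[k]·a₂b₂ᵀ. S₀ and S₁ are linearly independent, so a₁b₁ᵀ and a₂b₂ᵀ must span the same plane of matrices: they are the rank-1 matrices of the form x·S₀ + y·S₁.
det(x·S₀ + y·S₁) is −80·x² − 120·xy − 40·y² = (-40)·(x + y)(2·x + y), vanishing at (x:y) = (1:-1) and (1:-2).
M₁ = S₀ − S₁ = [[6, -2], [0, 0]] = 2·(1, 0)(3, -1)ᵀ and M₂ = S₀ − 2·S₁ = [[0, 0], [2, 6]] = 2·(0, 1)(1, 3)ᵀ, so take a₁ = (1, 0), b₁ = (3, -1), a₂ = (0, 1), b₂ = (1, 3).
Each slice is an integer combination of E₁ = a₁b₁ᵀ and E₂ = a₂b₂ᵀ: S₀ = 4·E₁ − 2·E₂, S₁ = 2·E₁ − 2·E₂; reading off coefficients, c₁ = (4, 2) and c₂ = (-2, -2).
Hence T = (1, 0) ⊗ (3, -1) ⊗ (4, 2) + (0, 1) ⊗ (1, 3) ⊗ (-2, -2), so rank(T) ≤ 2.
These bounds meet, so rank(T) = 2.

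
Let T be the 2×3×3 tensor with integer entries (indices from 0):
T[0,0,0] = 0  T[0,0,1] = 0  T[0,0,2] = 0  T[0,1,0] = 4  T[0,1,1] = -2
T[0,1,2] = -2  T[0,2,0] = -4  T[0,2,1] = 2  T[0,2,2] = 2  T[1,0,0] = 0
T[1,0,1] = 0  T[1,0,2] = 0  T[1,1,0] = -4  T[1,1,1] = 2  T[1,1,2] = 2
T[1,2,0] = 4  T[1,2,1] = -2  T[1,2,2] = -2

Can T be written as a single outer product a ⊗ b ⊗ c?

Yes

If T = a ⊗ b ⊗ c then every fibre of T is a multiple of the corresponding factor, so read the factors off the fibres through the nonzero entry T[0,1,0] = 4.
The mode-1 fibre T[:,1,0] = [4, -4] gives a = (1, -1) (primitive direction); the mode-2 fibre T[0,:,0] = [0, 4, -4] gives b = (0, 1, -1); then c[k] = T[0,1,k] / (a[0]·b[1]) = [4, -2, -2] / 1 = (4, -2, -2).
Expanding (1, -1) ⊗ (0, 1, -1) ⊗ (4, -2, -2) reproduces all 18 entries of T, so T = (1, -1) ⊗ (0, 1, -1) ⊗ (4, -2, -2) and rank(T) ≤ 1.
Equivalently every frontal slice T[:,:,k] is c[k] times the rank-1 matrix (1, -1) ⊗ (0, 1, -1). So T has rank 1 (it is nonzero).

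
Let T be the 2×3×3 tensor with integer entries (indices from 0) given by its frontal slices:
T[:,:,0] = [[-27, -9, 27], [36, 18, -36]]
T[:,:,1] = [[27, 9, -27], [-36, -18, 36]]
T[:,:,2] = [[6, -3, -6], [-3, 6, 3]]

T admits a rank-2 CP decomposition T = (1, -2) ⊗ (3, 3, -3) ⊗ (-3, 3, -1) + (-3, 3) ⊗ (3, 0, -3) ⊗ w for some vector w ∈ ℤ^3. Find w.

w = (2, -2, -1)

Subtract the known terms from T to get the rank-1 residual R = (-3, 3) ⊗ (3, 0, -3) ⊗ w, so R[i,j,k] = a[i]·b[j]·w[k]. Pick indices with nonzero a[0]·b[0] = (-3)·(3) = -9. Only the fibre through (0,0,·) is needed: R[0,0,:] = T[0,0,:] − Σₗ aₗ[0]bₗ[0]cₗ = [-27, 27, 6] − (1)·(3)·(-3, 3, -1) = [-18, 18, 9]. Then w[k] = R[0,0,k] / -9 for each k, giving w = [-18, 18, 9] / -9 = (2, -2, -1).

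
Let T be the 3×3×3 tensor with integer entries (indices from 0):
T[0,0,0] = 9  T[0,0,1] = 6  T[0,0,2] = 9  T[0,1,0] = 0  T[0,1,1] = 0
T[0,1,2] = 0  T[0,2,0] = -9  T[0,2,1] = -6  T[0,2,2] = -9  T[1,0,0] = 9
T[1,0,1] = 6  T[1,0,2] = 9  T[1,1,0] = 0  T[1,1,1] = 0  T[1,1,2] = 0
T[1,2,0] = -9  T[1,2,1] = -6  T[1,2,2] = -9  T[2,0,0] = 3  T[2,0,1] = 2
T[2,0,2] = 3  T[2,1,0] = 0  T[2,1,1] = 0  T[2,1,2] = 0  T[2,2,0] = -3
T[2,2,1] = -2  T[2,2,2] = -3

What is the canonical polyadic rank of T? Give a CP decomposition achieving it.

Lower bound: T ≠ 0 (e.g. T[0,0,0] = 9), so rank(T) ≥ 1.
Upper bound: if T = a (x) b (x) c then every fibre of T is a multiple of the corresponding factor, so read the factors off the fibres through the nonzero entry T[0,0,0] = 9.
The mode-1 fibre T[:,0,0] = [9, 9, 3] gives a = [3, 3, 1] (primitive direction); the mode-2 fibre T[0,:,0] = [9, 0, -9] gives b = [1, 0, -1]; then c[k] = T[0,0,k] / (a[0]·b[0]) = [9, 6, 9] / 3 = [3, 2, 3].
Expanding [3, 3, 1] (x) [1, 0, -1] (x) [3, 2, 3] reproduces all 27 entries of T, so T = [3, 3, 1] (x) [1, 0, -1] (x) [3, 2, 3] and rank(T) ≤ 1.
These bounds meet, so rank(T) = 1.

rank(T) = 1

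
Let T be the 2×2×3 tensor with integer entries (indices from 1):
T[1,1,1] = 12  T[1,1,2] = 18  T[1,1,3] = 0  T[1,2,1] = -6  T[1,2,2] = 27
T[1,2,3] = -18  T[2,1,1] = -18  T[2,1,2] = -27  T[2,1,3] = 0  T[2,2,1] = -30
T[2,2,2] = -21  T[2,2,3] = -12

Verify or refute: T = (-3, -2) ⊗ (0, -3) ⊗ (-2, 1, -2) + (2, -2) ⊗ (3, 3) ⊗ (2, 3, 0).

Reconstruct entry (2,1,1) from the claimed factors: Σₗ aₗ[2]bₗ[1]cₗ[1] = (-2)·(0)·(-2) + (-2)·(3)·(2) = -12, but T[2,1,1] = -18. The claim is false.

No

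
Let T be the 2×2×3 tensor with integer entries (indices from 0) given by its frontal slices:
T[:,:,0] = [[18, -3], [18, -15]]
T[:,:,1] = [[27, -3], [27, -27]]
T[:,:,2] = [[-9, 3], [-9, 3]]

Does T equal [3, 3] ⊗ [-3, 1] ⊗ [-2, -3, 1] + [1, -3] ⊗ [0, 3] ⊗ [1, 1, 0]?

Reconstruct entry (0,1,1) from the claimed factors: Σₗ aₗ[0]bₗ[1]cₗ[1] = (3)·(1)·(-3) + (1)·(3)·(1) = -6, but T[0,1,1] = -3. The claim is false.

No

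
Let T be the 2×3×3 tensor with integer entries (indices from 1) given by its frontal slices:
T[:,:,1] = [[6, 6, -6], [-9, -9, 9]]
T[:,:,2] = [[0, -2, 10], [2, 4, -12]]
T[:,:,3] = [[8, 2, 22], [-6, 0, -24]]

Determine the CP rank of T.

Lower bound: the mode-1 unfolding of T (rows indexed by i, columns by (j,k) = (1,1), (1,2), (1,3), (2,1), (2,2), (2,3), (3,1), (3,2), (3,3)) is [[6, 0, 8, 6, -2, 2, -6, 10, 22], [-9, 2, -6, -9, 4, 0, 9, -12, -24]].
There the 2×2 minor on rows i ∈ {1, 2}, columns (j,k) ∈ {(1,1), (1,2)} is det [[6, 0], [-9, 2]] = 12 ≠ 0, so this unfolding has rank ≥ 2; CP rank is at least every unfolding rank, so rank(T) ≥ 2. (This is only a lower bound: in general the CP rank may exceed every unfolding rank, so we still need to exhibit 2 rank-1 terms summing to T.)
Upper bound — finding two terms. Write S_k = T[:,:,k] for the frontal slices: S₁ = [[6, 6, -6], [-9, -9, 9]], S₂ = [[0, -2, 10], [2, 4, -12]], S₃ = [[8, 2, 22], [-6, 0, -24]].
If T = a₁ ⊗ b₁ ⊗ c₁ + a₂ ⊗ b₂ ⊗ c₂ then each S_k = c₁[k]·a₁b₁ᵀ + c₂[k]·a₂b₂ᵀ. S₁ and S₂ are linearly independent, so a₁b₁ᵀ and a₂b₂ᵀ must span the same plane of matrices: they are the rank-1 matrices of the form x·S₁ + y·S₂.
The 2×2 minor of x·S₁ + y·S₂ on rows {1,2}, columns {1,2} is −6·xy + 4·y² = (-2)·(3·x − 2·y)(y), vanishing at (x:y) = (2:3) and (1:0).
M₁ = 2·S₁ + 3·S₂ = [[12, 6, 18], [-12, -6, -18]] = 6·[1, -1][2, 1, 3]ᵀ and M₂ = S₁ = [[6, 6, -6], [-9, -9, 9]] = 3·[2, -3][1, 1, -1]ᵀ, so take a₁ = [1, -1], b₁ = [2, 1, 3], a₂ = [2, -3], b₂ = [1, 1, -1].
Each slice is an integer combination of E₁ = a₁b₁ᵀ and E₂ = a₂b₂ᵀ: S₁ = 3·E₂, S₂ = 2·E₁ − 2·E₂, S₃ = 6·E₁ − 2·E₂; reading off coefficients, c₁ = [0, 2, 6] and c₂ = [3, -2, -2].
Hence T = [1, -1] ⊗ [2, 1, 3] ⊗ [0, 2, 6] + [2, -3] ⊗ [1, 1, -1] ⊗ [3, -2, -2], so rank(T) ≤ 2.
These bounds meet, so rank(T) = 2.

2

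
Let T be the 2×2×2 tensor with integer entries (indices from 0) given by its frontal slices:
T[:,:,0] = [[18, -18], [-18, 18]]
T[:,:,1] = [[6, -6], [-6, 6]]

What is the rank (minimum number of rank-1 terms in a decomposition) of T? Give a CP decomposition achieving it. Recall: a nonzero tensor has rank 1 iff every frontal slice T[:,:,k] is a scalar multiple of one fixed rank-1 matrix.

rank(T) = 1

Lower bound: T ≠ 0 (e.g. T[0,0,0] = 18), so rank(T) ≥ 1.
Upper bound: the mode-1 fibre T[:,0,0] = [18, -18] gives a = [1, -1] (primitive direction); the mode-2 fibre T[0,:,0] = [18, -18] gives b = [1, -1]; then c[k] = T[0,0,k] / (a[0]·b[0]) = [18, 6] / 1 = [18, 6].
Expanding [1, -1] ⊗ [1, -1] ⊗ [18, 6] reproduces all 8 entries of T, so T = [1, -1] ⊗ [1, -1] ⊗ [18, 6] and rank(T) ≤ 1.
These bounds meet, so rank(T) = 1.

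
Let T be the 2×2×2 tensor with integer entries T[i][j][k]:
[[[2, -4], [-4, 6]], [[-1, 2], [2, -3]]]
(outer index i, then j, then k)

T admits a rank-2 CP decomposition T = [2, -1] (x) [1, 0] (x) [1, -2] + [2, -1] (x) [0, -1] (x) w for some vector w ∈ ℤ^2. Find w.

Subtract the known terms from T to get the rank-1 residual R = [2, -1] (x) [0, -1] (x) w, so R[i,j,k] = a[i]·b[j]·w[k]. Pick indices with nonzero a[0]·b[1] = (2)·(-1) = -2. Only the fibre through (0,1,·) is needed: R[0,1,:] = T[0,1,:] − Σₗ aₗ[0]bₗ[1]cₗ = [-4, 6] − (2)·(0)·[1, -2] = [-4, 6]. Then w[k] = R[0,1,k] / -2 for each k, giving w = [-4, 6] / -2 = [2, -3].

w = [2, -3]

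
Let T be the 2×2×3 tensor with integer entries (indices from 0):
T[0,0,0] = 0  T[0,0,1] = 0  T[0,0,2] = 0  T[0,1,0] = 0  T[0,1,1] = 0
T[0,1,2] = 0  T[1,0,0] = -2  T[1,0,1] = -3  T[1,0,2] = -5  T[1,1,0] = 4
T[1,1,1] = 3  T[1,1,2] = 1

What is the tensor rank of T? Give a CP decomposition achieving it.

rank(T) = 2

Lower bound: the mode-2 unfolding of T (rows indexed by j, columns by (i,k) = (0,0), (0,1), (0,2), (1,0), (1,1), (1,2)) is [[0, 0, 0, -2, -3, -5], [0, 0, 0, 4, 3, 1]].
There the 2×2 minor on rows j ∈ {0, 1}, columns (i,k) ∈ {(1,0), (1,1)} is det [[-2, -3], [4, 3]] = 6 ≠ 0, so this unfolding has rank ≥ 2; CP rank is at least every unfolding rank, so rank(T) ≥ 2. (Flattening ranks never certify an upper bound on CP rank; for that we must actually write T with 2 rank-1 terms.)
Upper bound — finding two terms. Every mode-1 slice of T is a multiple of one matrix: T[i,:,:] = a[i]·M with a = [0, 1] and M = [[-2, -3, -5], [4, 3, 1]] (rows indexed by j, columns by k). So it suffices to write M as a sum of two rank-1 matrices.
Splitting M by its rows (j = 0, 1), M = [1, 0][-2, -3, -5]ᵀ + [0, 1][4, 3, 1]ᵀ.
Hence T = [0, 1] ⊗ [1, 0] ⊗ [-2, -3, -5] + [0, 1] ⊗ [0, 1] ⊗ [4, 3, 1], so rank(T) ≤ 2.
These bounds meet, so rank(T) = 2.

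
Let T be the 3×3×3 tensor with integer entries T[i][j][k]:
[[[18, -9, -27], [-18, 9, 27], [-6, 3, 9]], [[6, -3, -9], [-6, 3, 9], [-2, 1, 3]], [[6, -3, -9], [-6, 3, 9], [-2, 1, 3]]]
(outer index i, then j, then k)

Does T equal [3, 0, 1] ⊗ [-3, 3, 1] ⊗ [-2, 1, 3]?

No

Reconstruct entry (1,0,0) from the claimed factors: Σₗ aₗ[1]bₗ[0]cₗ[0] = (0)·(-3)·(-2) = 0, but T[1,0,0] = 6. The claim is false.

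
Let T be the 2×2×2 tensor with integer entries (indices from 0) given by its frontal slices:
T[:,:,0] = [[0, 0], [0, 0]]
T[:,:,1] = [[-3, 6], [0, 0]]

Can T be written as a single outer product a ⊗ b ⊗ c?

Yes

The mode-1 fibre T[:,0,1] = [-3, 0] gives a = [1, 0] (primitive direction); the mode-2 fibre T[0,:,1] = [-3, 6] gives b = [1, -2]; then c[k] = T[0,0,k] / (a[0]·b[0]) = [0, -3] / 1 = [0, -3].
Expanding [1, 0] ⊗ [1, -2] ⊗ [0, -3] reproduces all 8 entries of T, so T = [1, 0] ⊗ [1, -2] ⊗ [0, -3] and rank(T) ≤ 1.
Equivalently every frontal slice T[:,:,k] is c[k] times the rank-1 matrix [1, 0] ⊗ [1, -2]. So T has rank 1 (it is nonzero).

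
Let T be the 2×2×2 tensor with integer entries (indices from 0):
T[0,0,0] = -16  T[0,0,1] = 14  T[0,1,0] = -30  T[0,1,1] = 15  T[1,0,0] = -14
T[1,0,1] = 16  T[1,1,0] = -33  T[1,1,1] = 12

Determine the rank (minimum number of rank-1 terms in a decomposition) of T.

Lower bound: the mode-1 unfolding of T (rows indexed by i, columns by (j,k) = (0,0), (0,1), (1,0), (1,1)) is [[-16, 14, -30, 15], [-14, 16, -33, 12]].
There the 2×2 minor on rows i ∈ {0, 1}, columns (j,k) ∈ {(0,0), (0,1)} is det [[-16, 14], [-14, 16]] = -60 ≠ 0, so this unfolding has rank ≥ 2; CP rank is at least every unfolding rank, so rank(T) ≥ 2. (This is only a lower bound: in general the CP rank may exceed every unfolding rank, so we still need to exhibit 2 rank-1 terms summing to T.)
Upper bound — finding two terms. Write S_k = T[:,:,k] for the frontal slices: S₀ = [[-16, -30], [-14, -33]], S₁ = [[14, 15], [16, 12]].
If T = a₁ ⊗ b₁ ⊗ c₁ + a₂ ⊗ b₂ ⊗ c₂ then each S_k = c₁[k]·a₁b₁ᵀ + c₂[k]·a₂b₂ᵀ. S₀ and S₁ are linearly independent, so a₁b₁ᵀ and a₂b₂ᵀ must span the same plane of matrices: they are the rank-1 matrices of the form x·S₀ + y·S₁.
det(x·S₀ + y·S₁) is 108·x² + 36·xy − 72·y² = 36·(3·x − 2·y)(x + y), vanishing at (x:y) = (2:3) and (1:-1).
M₁ = 2·S₀ + 3·S₁ = [[10, -15], [20, -30]] = 5·[1, 2][2, -3]ᵀ and M₂ = S₀ − S₁ = [[-30, -45], [-30, -45]] = (-15)·[1, 1][2, 3]ᵀ, so take a₁ = [1, 2], b₁ = [2, -3], a₂ = [1, 1], b₂ = [2, 3].
Each slice is an integer combination of E₁ = a₁b₁ᵀ and E₂ = a₂b₂ᵀ: S₀ = E₁ − 9·E₂, S₁ = E₁ + 6·E₂; reading off coefficients, c₁ = [1, 1] and c₂ = [-9, 6].
Hence T = [1, 2] ⊗ [2, -3] ⊗ [1, 1] + [1, 1] ⊗ [2, 3] ⊗ [-9, 6], so rank(T) ≤ 2.
These bounds meet, so rank(T) = 2.
Check entry T[0,0,0] = -16: (1)·(2)·(1) + (1)·(2)·(-9) = -16.

2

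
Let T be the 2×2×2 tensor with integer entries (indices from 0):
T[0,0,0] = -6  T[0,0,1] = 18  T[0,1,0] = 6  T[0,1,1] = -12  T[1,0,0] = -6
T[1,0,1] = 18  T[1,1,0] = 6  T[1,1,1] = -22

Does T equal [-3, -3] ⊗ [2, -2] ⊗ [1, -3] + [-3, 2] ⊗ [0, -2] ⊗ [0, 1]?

Reconstruct entrywise from the claimed factors. For example, T[1,1,1] = -22 and Σₗ aₗ[1]bₗ[1]cₗ[1] = (-3)·(-2)·(-3) + (2)·(-2)·(1) = -22; checking all 8 entries, every one matches. The claim holds.

Yes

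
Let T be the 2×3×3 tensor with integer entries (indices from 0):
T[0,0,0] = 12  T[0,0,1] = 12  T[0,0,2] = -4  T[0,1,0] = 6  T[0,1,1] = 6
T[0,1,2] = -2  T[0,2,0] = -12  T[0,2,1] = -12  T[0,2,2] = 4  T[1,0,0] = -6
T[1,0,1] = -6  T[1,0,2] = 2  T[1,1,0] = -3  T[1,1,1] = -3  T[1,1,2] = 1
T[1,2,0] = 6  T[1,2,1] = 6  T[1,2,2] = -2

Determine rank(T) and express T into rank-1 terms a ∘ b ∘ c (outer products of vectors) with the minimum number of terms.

rank(T) = 1

Lower bound: T ≠ 0 (e.g. T[0,0,0] = 12), so rank(T) ≥ 1.
Upper bound: the mode-1 fibre T[:,0,0] = [12, -6] gives a = [2, -1] (primitive direction); the mode-2 fibre T[0,:,0] = [12, 6, -12] gives b = [2, 1, -2]; then c[k] = T[0,0,k] / (a[0]·b[0]) = [12, 12, -4] / 4 = [3, 3, -1].
Expanding [2, -1] ∘ [2, 1, -2] ∘ [3, 3, -1] reproduces all 18 entries of T, so T = [2, -1] ∘ [2, 1, -2] ∘ [3, 3, -1] and rank(T) ≤ 1.
These bounds meet, so rank(T) = 1.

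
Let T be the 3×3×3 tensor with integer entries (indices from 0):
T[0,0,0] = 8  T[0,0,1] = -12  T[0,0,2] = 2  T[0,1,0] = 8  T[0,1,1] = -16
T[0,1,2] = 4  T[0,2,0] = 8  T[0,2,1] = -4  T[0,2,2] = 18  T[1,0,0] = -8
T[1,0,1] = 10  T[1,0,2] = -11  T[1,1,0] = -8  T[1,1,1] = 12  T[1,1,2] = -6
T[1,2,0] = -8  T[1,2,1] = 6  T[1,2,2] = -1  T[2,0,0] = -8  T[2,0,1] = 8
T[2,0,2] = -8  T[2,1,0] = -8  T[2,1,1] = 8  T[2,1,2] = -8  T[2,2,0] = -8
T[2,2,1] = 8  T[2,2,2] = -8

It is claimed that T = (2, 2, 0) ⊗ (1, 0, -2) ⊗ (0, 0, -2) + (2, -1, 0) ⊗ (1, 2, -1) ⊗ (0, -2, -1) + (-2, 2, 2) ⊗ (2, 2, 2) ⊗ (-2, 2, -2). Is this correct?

Yes

Reconstruct entrywise from the claimed factors. For example, T[2,0,0] = -8 and Σₗ aₗ[2]bₗ[0]cₗ[0] = (0)·(1)·(0) + (0)·(1)·(0) + (2)·(2)·(-2) = -8; checking all 27 entries, every one matches. The claim holds.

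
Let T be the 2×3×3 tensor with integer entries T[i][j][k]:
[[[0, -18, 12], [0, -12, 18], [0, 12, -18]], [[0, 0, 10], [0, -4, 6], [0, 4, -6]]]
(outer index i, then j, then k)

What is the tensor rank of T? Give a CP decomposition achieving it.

Lower bound: the mode-2 unfolding of T (rows indexed by j, columns by (i,k) = (0,0), (0,1), (0,2), (1,0), (1,1), (1,2)) is [[0, -18, 12, 0, 0, 10], [0, -12, 18, 0, -4, 6], [0, 12, -18, 0, 4, -6]].
There the 2×2 minor on rows j ∈ {0, 1}, columns (i,k) ∈ {(0,1), (0,2)} is det [[-18, 12], [-12, 18]] = -180 ≠ 0, so this unfolding has rank ≥ 2; CP rank is at least every unfolding rank, so rank(T) ≥ 2. (This is only a lower bound: in general the CP rank may exceed every unfolding rank, so we still need to exhibit 2 rank-1 terms summing to T.)
Upper bound — finding two terms. Write S_k = T[:,:,k] for the frontal slices: S₀ = [[0, 0, 0], [0, 0, 0]], S₁ = [[-18, -12, 12], [0, -4, 4]], S₂ = [[12, 18, -18], [10, 6, -6]].
If T = a₁ ⊗ b₁ ⊗ c₁ + a₂ ⊗ b₂ ⊗ c₂ then each S_k = c₁[k]·a₁b₁ᵀ + c₂[k]·a₂b₂ᵀ. S₁ and S₂ are linearly independent, so a₁b₁ᵀ and a₂b₂ᵀ must span the same plane of matrices: they are the rank-1 matrices of the form x·S₁ + y·S₂.
The 2×2 minor of x·S₁ + y·S₂ on rows {0,1}, columns {0,1} is 72·x² − 36·xy − 108·y² = 36·(2·x − 3·y)(x + y), vanishing at (x:y) = (3:2) and (1:-1).
M₁ = 3·S₁ + 2·S₂ = [[-30, 0, 0], [20, 0, 0]] = (-10)·[3, -2][1, 0, 0]ᵀ and M₂ = S₁ − S₂ = [[-30, -30, 30], [-10, -10, 10]] = (-10)·[3, 1][1, 1, -1]ᵀ, so take a₁ = [3, -2], b₁ = [1, 0, 0], a₂ = [3, 1], b₂ = [1, 1, -1].
Each slice is an integer combination of E₁ = a₁b₁ᵀ and E₂ = a₂b₂ᵀ: S₀ = 0, S₁ = −2·E₁ − 4·E₂, S₂ = −2·E₁ + 6·E₂; reading off coefficients, c₁ = [0, -2, -2] and c₂ = [0, -4, 6].
Hence T = [3, -2] ⊗ [1, 0, 0] ⊗ [0, -2, -2] + [3, 1] ⊗ [1, 1, -1] ⊗ [0, -4, 6], so rank(T) ≤ 2.
These bounds meet, so rank(T) = 2.

rank(T) = 2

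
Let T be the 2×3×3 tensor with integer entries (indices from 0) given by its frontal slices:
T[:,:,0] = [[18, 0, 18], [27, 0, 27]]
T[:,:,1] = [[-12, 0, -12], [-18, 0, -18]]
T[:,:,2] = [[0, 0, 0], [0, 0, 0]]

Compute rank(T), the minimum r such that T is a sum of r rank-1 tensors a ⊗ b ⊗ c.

Lower bound: T ≠ 0 (e.g. T[0,0,0] = 18), so rank(T) ≥ 1.
Upper bound: if T = a ⊗ b ⊗ c then every fibre of T is a multiple of the corresponding factor, so read the factors off the fibres through the nonzero entry T[0,0,0] = 18.
The mode-1 fibre T[:,0,0] = [18, 27] gives a = [2, 3] (primitive direction); the mode-2 fibre T[0,:,0] = [18, 0, 18] gives b = [1, 0, 1]; then c[k] = T[0,0,k] / (a[0]·b[0]) = [18, -12, 0] / 2 = [9, -6, 0].
Expanding [2, 3] ⊗ [1, 0, 1] ⊗ [9, -6, 0] reproduces all 18 entries of T, so T = [2, 3] ⊗ [1, 0, 1] ⊗ [9, -6, 0] and rank(T) ≤ 1.
These bounds meet, so rank(T) = 1.

1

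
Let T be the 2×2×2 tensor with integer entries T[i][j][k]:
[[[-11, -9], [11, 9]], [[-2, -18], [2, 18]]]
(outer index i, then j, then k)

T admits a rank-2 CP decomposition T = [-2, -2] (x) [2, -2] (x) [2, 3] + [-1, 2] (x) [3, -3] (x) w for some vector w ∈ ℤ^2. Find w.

Subtract the known terms from T to get the rank-1 residual R = [-1, 2] (x) [3, -3] (x) w, so R[i,j,k] = a[i]·b[j]·w[k]. Pick indices with nonzero a[0]·b[0] = (-1)·(3) = -3. Only the fibre through (0,0,·) is needed: R[0,0,:] = T[0,0,:] − Σₗ aₗ[0]bₗ[0]cₗ = [-11, -9] − (-2)·(2)·[2, 3] = [-3, 3]. Then w[k] = R[0,0,k] / -3 for each k, giving w = [-3, 3] / -3 = [1, -1].

w = [1, -1]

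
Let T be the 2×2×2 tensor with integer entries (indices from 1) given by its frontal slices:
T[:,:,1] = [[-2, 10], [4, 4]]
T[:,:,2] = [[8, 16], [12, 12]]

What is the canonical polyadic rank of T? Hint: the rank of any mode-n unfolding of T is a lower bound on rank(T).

2

Lower bound: in the mode-3 unfolding of T (rows indexed by k, columns by (i,j)) the 2×2 minor on rows k ∈ {1, 2}, columns (i,j) ∈ {(1,1), (1,2)} is det [[-2, 10], [8, 16]] = -112 ≠ 0, so that unfolding has rank ≥ 2 and hence rank(T) ≥ 2 (CP rank is at least every unfolding rank, though it can be larger).
Upper bound: with S_k = T[:,:,k], the two rank-1 terms a₁b₁ᵀ, a₂b₂ᵀ are the rank-1 members of the pencil x·S₁ + y·S₂.
det(x·S₁ + y·S₂) is −48·x² − 176·xy − 96·y² = (-16)·(x + 3·y)(3·x + 2·y), vanishing at (x:y) = (3:-1) and (2:-3).
M₁ = 3·S₁ − S₂ = [[-14, 14], [0, 0]] = (-14)·(1, 0)(1, -1)ᵀ and M₂ = 2·S₁ − 3·S₂ = [[-28, -28], [-28, -28]] = (-28)·(1, 1)(1, 1)ᵀ, so take a₁ = (1, 0), b₁ = (1, -1), a₂ = (1, 1), b₂ = (1, 1).
Each slice is an integer combination of E₁ = a₁b₁ᵀ and E₂ = a₂b₂ᵀ: S₁ = −6·E₁ + 4·E₂, S₂ = −4·E₁ + 12·E₂; reading off coefficients, c₁ = (-6, -4) and c₂ = (4, 12).
Hence T = (1, 0) (x) (1, -1) (x) (-6, -4) + (1, 1) (x) (1, 1) (x) (4, 12), so rank(T) ≤ 2.
These bounds meet, so rank(T) = 2.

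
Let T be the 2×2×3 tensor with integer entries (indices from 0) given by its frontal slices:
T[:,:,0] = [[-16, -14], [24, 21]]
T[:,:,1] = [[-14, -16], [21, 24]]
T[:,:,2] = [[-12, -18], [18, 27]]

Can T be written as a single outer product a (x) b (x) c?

The mode-3 unfolding of T (rows indexed by k, columns by (i,j) = (0,0), (0,1), (1,0), (1,1)) is [[-16, -14, 24, 21], [-14, -16, 21, 24], [-12, -18, 18, 27]].
There the 2×2 minor on rows k ∈ {0, 1}, columns (i,j) ∈ {(0,0), (0,1)} is det [[-16, -14], [-14, -16]] = 60 ≠ 0, so this unfolding has rank ≥ 2; CP rank is at least every unfolding rank, so rank(T) ≥ 2.
In particular rank(T) ≥ 2 > 1, so T is not rank-1.

No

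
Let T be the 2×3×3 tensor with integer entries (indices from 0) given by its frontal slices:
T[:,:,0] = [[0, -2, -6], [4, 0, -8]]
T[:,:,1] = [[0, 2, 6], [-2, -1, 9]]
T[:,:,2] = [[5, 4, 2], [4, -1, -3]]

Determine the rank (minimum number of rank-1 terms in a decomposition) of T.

Lower bound: the mode-3 unfolding of T (rows indexed by k, columns by (i,j) = (0,0), (0,1), (0,2), (1,0), (1,1), (1,2)) is [[0, -2, -6, 4, 0, -8], [0, 2, 6, -2, -1, 9], [5, 4, 2, 4, -1, -3]].
There the 3×3 minor on rows k ∈ {0, 1, 2}, columns (i,j) ∈ {(0,0), (0,1), (1,0)} is det [[0, -2, 4], [0, 2, -2], [5, 4, 4]] = -20 ≠ 0, so this unfolding has rank ≥ 3; CP rank is at least every unfolding rank, so rank(T) ≥ 3. (Flattening ranks never certify an upper bound on CP rank; for that we must actually write T with 3 rank-1 terms.)
Upper bound: T is a sum of 3 rank-1 terms, T = [0, 1] (x) [2, -1, 1] (x) [0, 1, 1] + [1, 0] (x) [1, 1, 1] (x) [-2, 2, 4] + [1, 2] (x) [1, 0, -2] (x) [2, -2, 1] (one valid choice — decompositions are not unique — normalised so each a, b is primitive with positive first nonzero entry; check it by expanding all entries), so rank(T) ≤ 3.
These bounds meet, so rank(T) = 3.
Check entry T[0,2,2] = 2: (0)·(1)·(1) + (1)·(1)·(4) + (1)·(-2)·(1) = 2.

3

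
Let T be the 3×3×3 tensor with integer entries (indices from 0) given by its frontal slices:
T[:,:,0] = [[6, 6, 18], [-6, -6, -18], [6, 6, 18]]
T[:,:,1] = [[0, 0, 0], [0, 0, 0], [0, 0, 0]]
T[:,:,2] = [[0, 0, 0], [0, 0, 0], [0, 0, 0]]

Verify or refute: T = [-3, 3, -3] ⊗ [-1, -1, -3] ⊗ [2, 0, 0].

Yes

Reconstruct entrywise from the claimed factors. For example, T[1,0,0] = -6 and Σₗ aₗ[1]bₗ[0]cₗ[0] = (3)·(-1)·(2) = -6; checking all 27 entries, every one matches. The claim holds.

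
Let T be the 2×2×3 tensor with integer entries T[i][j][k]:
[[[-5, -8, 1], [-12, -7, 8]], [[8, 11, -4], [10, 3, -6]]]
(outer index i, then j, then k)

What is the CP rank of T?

Lower bound: in the mode-3 unfolding of T (rows indexed by k, columns by (i,j)) the 3×3 minor on rows k ∈ {0, 1, 2}, columns (i,j) ∈ {(0,0), (0,1), (1,0)} is det [[-5, -12, 8], [-8, -7, 11], [1, 8, -4]] = 96 ≠ 0, so that unfolding has rank ≥ 3 and hence rank(T) ≥ 3 (CP rank is at least every unfolding rank, though it can be larger).
Upper bound: T is a sum of 3 rank-1 terms, T = [1, -2] ⊗ [1, -2] ⊗ [1, -1, -1] + [1, -1] ⊗ [1, 1] ⊗ [-8, -8, 4] + [1, 1] ⊗ [1, -1] ⊗ [2, 1, -2] (written with every a and b primitive with positive leading entry and the scale carried by c; CP decompositions are not unique, and this one is verified by expanding entrywise), so rank(T) ≤ 3.
These bounds meet, so rank(T) = 3.

3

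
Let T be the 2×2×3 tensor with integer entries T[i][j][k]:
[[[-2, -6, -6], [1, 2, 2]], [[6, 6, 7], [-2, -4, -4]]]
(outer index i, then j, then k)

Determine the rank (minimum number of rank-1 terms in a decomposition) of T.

Lower bound: in the mode-3 unfolding of T (rows indexed by k, columns by (i,j)) the 3×3 minor on rows k ∈ {0, 1, 2}, columns (i,j) ∈ {(0,0), (0,1), (1,0)} is det [[-2, 1, 6], [-6, 2, 6], [-6, 2, 7]] = 2 ≠ 0, so that unfolding has rank ≥ 3 and hence rank(T) ≥ 3 (CP rank is at least every unfolding rank, though it can be larger).
Upper bound: T is a sum of 3 rank-1 terms, T = [0, 1] ⊗ [1, 0] ⊗ [2, 0, 1] + [1, -2] ⊗ [2, -1] ⊗ [-1, -2, -2] + [1, 1] ⊗ [1, 0] ⊗ [0, -2, -2] (written with every a and b primitive with positive leading entry and the scale carried by c; CP decompositions are not unique, and this one is verified by expanding entrywise), so rank(T) ≤ 3.
These bounds meet, so rank(T) = 3.

3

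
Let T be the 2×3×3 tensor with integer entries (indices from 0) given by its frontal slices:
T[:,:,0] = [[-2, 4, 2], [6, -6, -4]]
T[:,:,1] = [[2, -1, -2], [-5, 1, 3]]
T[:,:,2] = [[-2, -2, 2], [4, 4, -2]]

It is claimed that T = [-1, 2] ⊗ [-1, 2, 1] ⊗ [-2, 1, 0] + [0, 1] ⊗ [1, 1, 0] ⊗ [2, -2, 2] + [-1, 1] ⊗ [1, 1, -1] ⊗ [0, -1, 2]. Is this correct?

Reconstruct entrywise from the claimed factors. For example, T[0,2,0] = 2 and Σₗ aₗ[0]bₗ[2]cₗ[0] = (-1)·(1)·(-2) + (0)·(0)·(2) + (-1)·(-1)·(0) = 2; checking all 18 entries, every one matches. The claim holds.

Yes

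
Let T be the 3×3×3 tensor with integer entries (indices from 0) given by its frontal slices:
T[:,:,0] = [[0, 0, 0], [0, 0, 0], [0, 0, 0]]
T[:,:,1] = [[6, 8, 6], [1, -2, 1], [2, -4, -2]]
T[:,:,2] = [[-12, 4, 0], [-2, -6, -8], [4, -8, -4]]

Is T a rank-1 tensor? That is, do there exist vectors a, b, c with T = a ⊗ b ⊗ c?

The mode-1 unfolding of T (rows indexed by i, columns by (j,k) = (0,0), (0,1), (0,2), (1,0), (1,1), (1,2), (2,0), (2,1), (2,2)) is [[0, 6, -12, 0, 8, 4, 0, 6, 0], [0, 1, -2, 0, -2, -6, 0, 1, -8], [0, 2, 4, 0, -4, -8, 0, -2, -4]].
There the 3×3 minor on rows i ∈ {0, 1, 2}, columns (j,k) ∈ {(0,1), (0,2), (1,1)} is det [[6, -12, 8], [1, -2, -2], [2, 4, -4]] = 160 ≠ 0, so this unfolding has rank ≥ 3; CP rank is at least every unfolding rank, so rank(T) ≥ 3.
In particular rank(T) ≥ 3 > 1, so T is not rank-1.

No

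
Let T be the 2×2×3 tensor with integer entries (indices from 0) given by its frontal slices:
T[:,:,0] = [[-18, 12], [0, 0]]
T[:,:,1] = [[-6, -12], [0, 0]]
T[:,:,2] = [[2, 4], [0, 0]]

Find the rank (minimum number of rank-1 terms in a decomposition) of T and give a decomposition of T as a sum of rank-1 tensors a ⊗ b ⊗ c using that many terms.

rank(T) = 2

Lower bound: the mode-2 unfolding of T (rows indexed by j, columns by (i,k) = (0,0), (0,1), (0,2), (1,0), (1,1), (1,2)) is [[-18, -6, 2, 0, 0, 0], [12, -12, 4, 0, 0, 0]].
There the 2×2 minor on rows j ∈ {0, 1}, columns (i,k) ∈ {(0,0), (0,1)} is det [[-18, -6], [12, -12]] = 288 ≠ 0, so this unfolding has rank ≥ 2; CP rank is at least every unfolding rank, so rank(T) ≥ 2. (Unfolding ranks only ever bound the CP rank from below — rank(T) can be strictly larger than all of them — so the matching upper bound has to come from an explicit 2-term decomposition.)
Upper bound — finding two terms. Every mode-1 slice of T is a multiple of one matrix: T[i,:,:] = a[i]·M with a = [1, 0] and M = [[-18, -6, 2], [12, -12, 4]] (rows indexed by j, columns by k). So it suffices to write M as a sum of two rank-1 matrices.
Splitting M by its rows (j = 0, 1), M = [1, 0][-18, -6, 2]ᵀ + [0, 1][12, -12, 4]ᵀ.
Hence T = [1, 0] ⊗ [1, 0] ⊗ [-18, -6, 2] + [1, 0] ⊗ [0, 1] ⊗ [12, -12, 4], so rank(T) ≤ 2.
These bounds meet, so rank(T) = 2.
Check entry T[0,1,1] = -12: (1)·(0)·(-6) + (1)·(1)·(-12) = -12.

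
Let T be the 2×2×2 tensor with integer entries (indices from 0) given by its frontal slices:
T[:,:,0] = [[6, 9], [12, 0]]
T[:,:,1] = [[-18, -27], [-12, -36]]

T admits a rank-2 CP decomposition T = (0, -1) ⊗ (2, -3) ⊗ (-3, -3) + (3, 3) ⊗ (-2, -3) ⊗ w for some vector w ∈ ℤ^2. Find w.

Subtract the known terms from T to get the rank-1 residual R = (3, 3) ⊗ (-2, -3) ⊗ w, so R[i,j,k] = a[i]·b[j]·w[k]. Pick indices with nonzero a[0]·b[0] = (3)·(-2) = -6. Only the fibre through (0,0,·) is needed: R[0,0,:] = T[0,0,:] − Σₗ aₗ[0]bₗ[0]cₗ = [6, -18] − (0)·(2)·(-3, -3) = [6, -18]. Then w[k] = R[0,0,k] / -6 for each k, giving w = [6, -18] / -6 = (-1, 3).

w = (-1, 3)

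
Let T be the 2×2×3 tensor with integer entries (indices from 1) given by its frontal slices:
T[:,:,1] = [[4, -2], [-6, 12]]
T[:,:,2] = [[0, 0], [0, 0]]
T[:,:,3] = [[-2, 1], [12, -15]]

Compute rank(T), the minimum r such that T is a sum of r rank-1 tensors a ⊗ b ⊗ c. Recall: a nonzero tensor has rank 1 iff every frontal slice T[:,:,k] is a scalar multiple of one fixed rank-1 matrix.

2

Lower bound: in the mode-3 unfolding of T (rows indexed by k, columns by (i,j)) the 2×2 minor on rows k ∈ {1, 3}, columns (i,j) ∈ {(1,1), (2,1)} is det [[4, -6], [-2, 12]] = 36 ≠ 0, so that unfolding has rank ≥ 2 and hence rank(T) ≥ 2 (CP rank is at least every unfolding rank, though it can be larger).
Upper bound: with S_k = T[:,:,k], the two rank-1 terms a₁b₁ᵀ, a₂b₂ᵀ are the rank-1 members of the pencil x·S₁ + y·S₃.
det(x·S₁ + y·S₃) is 36·x² − 54·xy + 18·y² = 18·(2·x − y)(x − y), vanishing at (x:y) = (1:2) and (1:1).
M₁ = S₁ + 2·S₃ = [[0, 0], [18, -18]] = 18·(0, 1)(1, -1)ᵀ and M₂ = S₁ + S₃ = [[2, -1], [6, -3]] = (1, 3)(2, -1)ᵀ, so take a₁ = (0, 1), b₁ = (1, -1), a₂ = (1, 3), b₂ = (2, -1).
Each slice is an integer combination of E₁ = a₁b₁ᵀ and E₂ = a₂b₂ᵀ: S₁ = −18·E₁ + 2·E₂, S₂ = 0, S₃ = 18·E₁ − E₂; reading off coefficients, c₁ = (-18, 0, 18) and c₂ = (2, 0, -1).
Hence T = (0, 1) ⊗ (1, -1) ⊗ (-18, 0, 18) + (1, 3) ⊗ (2, -1) ⊗ (2, 0, -1), so rank(T) ≤ 2.
These bounds meet, so rank(T) = 2.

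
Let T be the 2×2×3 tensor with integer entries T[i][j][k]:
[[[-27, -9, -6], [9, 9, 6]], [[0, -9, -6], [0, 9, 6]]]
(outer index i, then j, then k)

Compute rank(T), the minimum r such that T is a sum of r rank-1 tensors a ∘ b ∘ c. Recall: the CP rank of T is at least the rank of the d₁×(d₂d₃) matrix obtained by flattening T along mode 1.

2

Lower bound: in the mode-2 unfolding of T (rows indexed by j, columns by (i,k)) the 2×2 minor on rows j ∈ {0, 1}, columns (i,k) ∈ {(0,0), (0,1)} is det [[-27, -9], [9, 9]] = -162 ≠ 0, so that unfolding has rank ≥ 2 and hence rank(T) ≥ 2 (CP rank is at least every unfolding rank, though it can be larger).
Upper bound: with S_k = T[:,:,k], the two rank-1 terms a₁b₁ᵀ, a₂b₂ᵀ are the rank-1 members of the pencil x·S₀ + y·S₁.
det(x·S₀ + y·S₁) is −162·xy = (-162)·(y)(x), vanishing at (x:y) = (1:0) and (0:1).
M₁ = S₀ = [[-27, 9], [0, 0]] = (-9)·[1, 0][3, -1]ᵀ and M₂ = S₁ = [[-9, 9], [-9, 9]] = (-9)·[1, 1][1, -1]ᵀ, so take a₁ = [1, 0], b₁ = [3, -1], a₂ = [1, 1], b₂ = [1, -1].
Each slice is an integer combination of E₁ = a₁b₁ᵀ and E₂ = a₂b₂ᵀ: S₀ = −9·E₁, S₁ = −9·E₂, S₂ = −6·E₂; reading off coefficients, c₁ = [-9, 0, 0] and c₂ = [0, -9, -6].
Hence T = [1, 0] ∘ [3, -1] ∘ [-9, 0, 0] + [1, 1] ∘ [1, -1] ∘ [0, -9, -6], so rank(T) ≤ 2.
These bounds meet, so rank(T) = 2.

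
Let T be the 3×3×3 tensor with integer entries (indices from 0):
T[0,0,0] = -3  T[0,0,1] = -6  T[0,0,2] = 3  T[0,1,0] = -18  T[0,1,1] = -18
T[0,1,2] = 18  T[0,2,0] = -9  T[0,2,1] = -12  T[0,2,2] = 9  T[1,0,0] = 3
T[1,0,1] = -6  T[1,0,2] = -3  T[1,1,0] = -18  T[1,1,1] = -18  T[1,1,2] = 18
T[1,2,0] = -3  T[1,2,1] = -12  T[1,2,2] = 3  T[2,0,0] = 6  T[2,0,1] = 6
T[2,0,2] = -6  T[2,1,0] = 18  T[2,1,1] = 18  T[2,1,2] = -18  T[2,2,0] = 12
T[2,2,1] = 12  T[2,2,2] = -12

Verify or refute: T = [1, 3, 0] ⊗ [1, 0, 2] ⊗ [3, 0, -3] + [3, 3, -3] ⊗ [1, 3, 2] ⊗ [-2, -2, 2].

Reconstruct entry (0,2,0) from the claimed factors: Σₗ aₗ[0]bₗ[2]cₗ[0] = (1)·(2)·(3) + (3)·(2)·(-2) = -6, but T[0,2,0] = -9. The claim is false.

No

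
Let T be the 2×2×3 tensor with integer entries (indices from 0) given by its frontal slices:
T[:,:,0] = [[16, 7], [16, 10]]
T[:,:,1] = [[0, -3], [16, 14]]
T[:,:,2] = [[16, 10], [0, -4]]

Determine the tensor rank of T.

2

Lower bound: the mode-3 unfolding of T (rows indexed by k, columns by (i,j) = (0,0), (0,1), (1,0), (1,1)) is [[16, 7, 16, 10], [0, -3, 16, 14], [16, 10, 0, -4]].
There the 2×2 minor on rows k ∈ {0, 1}, columns (i,j) ∈ {(0,0), (0,1)} is det [[16, 7], [0, -3]] = -48 ≠ 0, so this unfolding has rank ≥ 2; CP rank is at least every unfolding rank, so rank(T) ≥ 2. (Flattening ranks never certify an upper bound on CP rank; for that we must actually write T with 2 rank-1 terms.)
Upper bound — finding two terms. Write S_k = T[:,:,k] for the frontal slices: S₀ = [[16, 7], [16, 10]], S₁ = [[0, -3], [16, 14]], S₂ = [[16, 10], [0, -4]].
If T = a₁ ∘ b₁ ∘ c₁ + a₂ ∘ b₂ ∘ c₂ then each S_k = c₁[k]·a₁b₁ᵀ + c₂[k]·a₂b₂ᵀ. S₀ and S₁ are linearly independent, so a₁b₁ᵀ and a₂b₂ᵀ must span the same plane of matrices: they are the rank-1 matrices of the form x·S₀ + y·S₁.
det(x·S₀ + y·S₁) is 48·x² + 160·xy + 48·y² = 16·(x + 3·y)(3·x + y), vanishing at (x:y) = (3:-1) and (1:-3).
M₁ = 3·S₀ − S₁ = [[48, 24], [32, 16]] = 8·[3, 2][2, 1]ᵀ and M₂ = S₀ − 3·S₁ = [[16, 16], [-32, -32]] = 16·[1, -2][1, 1]ᵀ, so take a₁ = [3, 2], b₁ = [2, 1], a₂ = [1, -2], b₂ = [1, 1].
Each slice is an integer combination of E₁ = a₁b₁ᵀ and E₂ = a₂b₂ᵀ: S₀ = 3·E₁ − 2·E₂, S₁ = E₁ − 6·E₂, S₂ = 2·E₁ + 4·E₂; reading off coefficients, c₁ = [3, 1, 2] and c₂ = [-2, -6, 4].
Hence T = [3, 2] ∘ [2, 1] ∘ [3, 1, 2] + [1, -2] ∘ [1, 1] ∘ [-2, -6, 4], so rank(T) ≤ 2.
These bounds meet, so rank(T) = 2.
Check entry T[1,0,0] = 16: (2)·(2)·(3) + (-2)·(1)·(-2) = 16.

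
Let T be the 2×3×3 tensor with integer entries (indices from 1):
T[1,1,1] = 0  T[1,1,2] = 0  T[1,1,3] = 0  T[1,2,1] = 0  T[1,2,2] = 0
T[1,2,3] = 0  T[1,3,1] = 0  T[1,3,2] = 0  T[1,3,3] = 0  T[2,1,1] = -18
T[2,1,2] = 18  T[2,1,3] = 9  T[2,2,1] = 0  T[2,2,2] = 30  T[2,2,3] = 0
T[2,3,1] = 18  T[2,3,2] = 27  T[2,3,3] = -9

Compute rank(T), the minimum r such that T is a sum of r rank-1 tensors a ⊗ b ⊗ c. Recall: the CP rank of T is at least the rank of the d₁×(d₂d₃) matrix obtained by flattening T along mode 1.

2

Lower bound: in the mode-3 unfolding of T (rows indexed by k, columns by (i,j)) the 2×2 minor on rows k ∈ {1, 2}, columns (i,j) ∈ {(2,1), (2,2)} is det [[-18, 0], [18, 30]] = -540 ≠ 0, so that unfolding has rank ≥ 2 and hence rank(T) ≥ 2 (CP rank is at least every unfolding rank, though it can be larger).
Upper bound: T[i,:,:] = a[i]·M for every slice, with a = [0, 1] and M = [[-18, 18, 9], [0, 30, 0], [18, 27, -9]] (rows j, columns k).
The columns of M satisfy (column 1) = −2·(column 3), so splitting by columns, M = [18, 30, 27][0, 1, 0]ᵀ + [9, 0, -9][-2, 0, 1]ᵀ.
Hence T = [0, 1] ⊗ [18, 30, 27] ⊗ [0, 1, 0] + [0, 1] ⊗ [9, 0, -9] ⊗ [-2, 0, 1], so rank(T) ≤ 2.
These bounds meet, so rank(T) = 2.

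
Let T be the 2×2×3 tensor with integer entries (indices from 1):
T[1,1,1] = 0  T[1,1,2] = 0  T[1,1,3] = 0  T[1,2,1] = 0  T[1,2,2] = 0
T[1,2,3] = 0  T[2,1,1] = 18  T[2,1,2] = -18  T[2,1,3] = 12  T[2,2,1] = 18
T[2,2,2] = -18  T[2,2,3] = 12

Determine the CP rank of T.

Lower bound: T ≠ 0 (e.g. T[2,1,1] = 18), so rank(T) ≥ 1.
Upper bound: the mode-1 fibre T[:,1,1] = [0, 18] gives a = (0, 1) (primitive direction); the mode-2 fibre T[2,:,1] = [18, 18] gives b = (1, 1); then c[k] = T[2,1,k] / (a[2]·b[1]) = [18, -18, 12] / 1 = (18, -18, 12).
Expanding (0, 1) ⊗ (1, 1) ⊗ (18, -18, 12) reproduces all 12 entries of T, so T = (0, 1) ⊗ (1, 1) ⊗ (18, -18, 12) and rank(T) ≤ 1.
These bounds meet, so rank(T) = 1.

1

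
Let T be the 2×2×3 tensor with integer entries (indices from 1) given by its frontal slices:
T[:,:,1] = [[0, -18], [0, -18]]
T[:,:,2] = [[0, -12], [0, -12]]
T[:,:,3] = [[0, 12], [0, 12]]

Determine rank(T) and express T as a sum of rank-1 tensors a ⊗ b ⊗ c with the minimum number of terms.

Lower bound: T ≠ 0 (e.g. T[1,2,1] = -18), so rank(T) ≥ 1.
Upper bound: the mode-1 fibre T[:,2,1] = [-18, -18] gives a = [1, 1] (primitive direction); the mode-2 fibre T[1,:,1] = [0, -18] gives b = [0, 1]; then c[k] = T[1,2,k] / (a[1]·b[2]) = [-18, -12, 12] / 1 = [-18, -12, 12].
Expanding [1, 1] ⊗ [0, 1] ⊗ [-18, -12, 12] reproduces all 12 entries of T, so T = [1, 1] ⊗ [0, 1] ⊗ [-18, -12, 12] and rank(T) ≤ 1.
These bounds meet, so rank(T) = 1.

rank(T) = 1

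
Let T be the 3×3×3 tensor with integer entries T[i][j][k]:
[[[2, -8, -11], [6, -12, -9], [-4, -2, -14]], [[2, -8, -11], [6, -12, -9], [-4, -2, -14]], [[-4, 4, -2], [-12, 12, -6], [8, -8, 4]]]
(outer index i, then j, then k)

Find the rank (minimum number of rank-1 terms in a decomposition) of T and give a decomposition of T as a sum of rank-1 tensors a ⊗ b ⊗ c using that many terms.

Lower bound: the mode-2 unfolding of T (rows indexed by j, columns by (i,k) = (0,0), (0,1), (0,2), (1,0), (1,1), (1,2), (2,0), (2,1), (2,2)) is [[2, -8, -11, 2, -8, -11, -4, 4, -2], [6, -12, -9, 6, -12, -9, -12, 12, -6], [-4, -2, -14, -4, -2, -14, 8, -8, 4]].
There the 2×2 minor on rows j ∈ {0, 1}, columns (i,k) ∈ {(0,0), (0,1)} is det [[2, -8], [6, -12]] = 24 ≠ 0, so this unfolding has rank ≥ 2; CP rank is at least every unfolding rank, so rank(T) ≥ 2. (This is only a lower bound: in general the CP rank may exceed every unfolding rank, so we still need to exhibit 2 rank-1 terms summing to T.)
Upper bound — finding two terms. Write S_k = T[:,:,k] for the frontal slices: S₀ = [[2, 6, -4], [2, 6, -4], [-4, -12, 8]], S₁ = [[-8, -12, -2], [-8, -12, -2], [4, 12, -8]], S₂ = [[-11, -9, -14], [-11, -9, -14], [-2, -6, 4]].
If T = a₁ ⊗ b₁ ⊗ c₁ + a₂ ⊗ b₂ ⊗ c₂ then each S_k = c₁[k]·a₁b₁ᵀ + c₂[k]·a₂b₂ᵀ. S₀ and S₁ are linearly independent, so a₁b₁ᵀ and a₂b₂ᵀ must span the same plane of matrices: they are the rank-1 matrices of the form x·S₀ + y·S₁.
The 2×2 minor of x·S₀ + y·S₁ on rows {0,2}, columns {0,1} is 48·xy − 48·y² = 48·(x − y)(y), vanishing at (x:y) = (1:1) and (1:0).
M₁ = S₀ + S₁ = [[-6, -6, -6], [-6, -6, -6], [0, 0, 0]] = (-6)·(1, 1, 0)(1, 1, 1)ᵀ and M₂ = S₀ = [[2, 6, -4], [2, 6, -4], [-4, -12, 8]] = 2·(1, 1, -2)(1, 3, -2)ᵀ, so take a₁ = (1, 1, 0), b₁ = (1, 1, 1), a₂ = (1, 1, -2), b₂ = (1, 3, -2).
Each slice is an integer combination of E₁ = a₁b₁ᵀ and E₂ = a₂b₂ᵀ: S₀ = 2·E₂, S₁ = −6·E₁ − 2·E₂, S₂ = −12·E₁ + E₂; reading off coefficients, c₁ = (0, -6, -12) and c₂ = (2, -2, 1).
Hence T = (1, 1, 0) ⊗ (1, 1, 1) ⊗ (0, -6, -12) + (1, 1, -2) ⊗ (1, 3, -2) ⊗ (2, -2, 1), so rank(T) ≤ 2.
These bounds meet, so rank(T) = 2.

rank(T) = 2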